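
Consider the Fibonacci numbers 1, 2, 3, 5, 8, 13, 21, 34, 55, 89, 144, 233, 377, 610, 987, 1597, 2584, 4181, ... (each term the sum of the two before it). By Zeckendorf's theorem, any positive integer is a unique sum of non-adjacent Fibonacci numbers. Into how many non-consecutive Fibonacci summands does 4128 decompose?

6

4128: greatest Fibonacci not exceeding it is 2584, leaving 1544
1544: greatest Fibonacci not exceeding it is 987, leaving 557
557: greatest Fibonacci not exceeding it is 377, leaving 180
180: greatest Fibonacci not exceeding it is 144, leaving 36
36: greatest Fibonacci not exceeding it is 34, leaving 2
2: greatest Fibonacci not exceeding it is 2, leaving 0
4128 = 2584 + 987 + 377 + 144 + 34 + 2, which has 6 terms.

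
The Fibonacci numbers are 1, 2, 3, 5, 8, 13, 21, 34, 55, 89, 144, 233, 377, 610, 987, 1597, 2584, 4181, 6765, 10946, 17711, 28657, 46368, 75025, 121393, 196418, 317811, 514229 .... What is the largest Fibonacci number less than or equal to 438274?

317811 ≤ 438274 < 514229, so the largest Fibonacci number not exceeding 438274 is 317811.

317811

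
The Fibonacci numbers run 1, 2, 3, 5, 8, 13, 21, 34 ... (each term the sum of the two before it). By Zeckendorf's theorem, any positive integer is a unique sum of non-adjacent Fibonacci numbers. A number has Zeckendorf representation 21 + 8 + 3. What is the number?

21 + 8 + 3 = 32.

32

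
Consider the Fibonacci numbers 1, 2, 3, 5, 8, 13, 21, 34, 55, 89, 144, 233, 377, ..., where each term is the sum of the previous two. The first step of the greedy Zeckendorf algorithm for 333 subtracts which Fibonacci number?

233 ≤ 333 < 377, so the largest Fibonacci number not exceeding 333 is 233.

233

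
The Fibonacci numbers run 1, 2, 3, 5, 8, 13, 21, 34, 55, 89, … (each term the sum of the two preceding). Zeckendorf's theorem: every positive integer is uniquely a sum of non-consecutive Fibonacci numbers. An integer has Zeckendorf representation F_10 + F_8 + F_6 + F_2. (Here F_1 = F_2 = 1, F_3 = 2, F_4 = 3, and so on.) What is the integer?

85

F_10 + F_8 + F_6 + F_2 = 55 + 21 + 8 + 1 = 85.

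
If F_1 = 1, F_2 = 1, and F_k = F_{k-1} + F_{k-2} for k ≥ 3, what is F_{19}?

Iterating the recurrence up to F_{11} = 89 and F_{10} = 55:
F_{12} = F_{11} + F_{10} = 89 + 55 = 144
F_{13} = F_{12} + F_{11} = 144 + 89 = 233
F_{14} = F_{13} + F_{12} = 233 + 144 = 377
F_{15} = F_{14} + F_{13} = 377 + 233 = 610
F_{16} = F_{15} + F_{14} = 610 + 377 = 987
F_{17} = F_{16} + F_{15} = 987 + 610 = 1597
F_{18} = F_{17} + F_{16} = 1597 + 987 = 2584
F_{19} = F_{18} + F_{17} = 2584 + 1597 = 4181

4181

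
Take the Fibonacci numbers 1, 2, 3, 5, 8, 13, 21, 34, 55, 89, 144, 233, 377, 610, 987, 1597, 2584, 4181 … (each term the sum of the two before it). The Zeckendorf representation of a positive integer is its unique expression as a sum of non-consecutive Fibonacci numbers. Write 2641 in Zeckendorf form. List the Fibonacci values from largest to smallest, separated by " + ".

2584 + 55 + 2

2641 − 2584 = 57
57 − 55 = 2
2 − 2 = 0
So 2641 = 2584 + 55 + 2, with no two terms consecutive in the sequence.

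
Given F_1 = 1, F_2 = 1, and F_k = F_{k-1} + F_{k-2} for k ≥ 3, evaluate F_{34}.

Iterating the recurrence up to F_{27} = 196418 and F_{26} = 121393:
F_{28} = F_{27} + F_{26} = 196418 + 121393 = 317811
F_{29} = F_{28} + F_{27} = 317811 + 196418 = 514229
F_{30} = F_{29} + F_{28} = 514229 + 317811 = 832040
F_{31} = F_{30} + F_{29} = 832040 + 514229 = 1346269
F_{32} = F_{31} + F_{30} = 1346269 + 832040 = 2178309
F_{33} = F_{32} + F_{31} = 2178309 + 1346269 = 3524578
F_{34} = F_{33} + F_{32} = 3524578 + 2178309 = 5702887

5702887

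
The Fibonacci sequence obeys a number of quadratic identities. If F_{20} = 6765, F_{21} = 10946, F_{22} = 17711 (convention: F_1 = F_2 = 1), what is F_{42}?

By the addition formula F_{m+n} = F_m F_{n+1} + F_{m−1} F_n with m=22, n=20: F_{42} = 17711·10946 + 10946·6765 = 193864606 + 74049690 = 267914296.

267914296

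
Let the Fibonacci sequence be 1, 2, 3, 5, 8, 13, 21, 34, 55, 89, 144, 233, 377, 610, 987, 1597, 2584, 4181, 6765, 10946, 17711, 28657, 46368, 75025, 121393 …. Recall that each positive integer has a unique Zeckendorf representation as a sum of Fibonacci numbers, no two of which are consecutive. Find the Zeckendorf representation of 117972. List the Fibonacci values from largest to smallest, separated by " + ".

Repeatedly subtract the largest Fibonacci number that fits:
117972 − 75025 = 42947
42947 − 28657 = 14290
14290 − 10946 = 3344
3344 − 2584 = 760
760 − 610 = 150
150 − 144 = 6
6 − 5 = 1
1 − 1 = 0
So 117972 = 75025 + 28657 + 10946 + 2584 + 610 + 144 + 5 + 1, with no two terms consecutive in the sequence.

75025 + 28657 + 10946 + 2584 + 610 + 144 + 5 + 1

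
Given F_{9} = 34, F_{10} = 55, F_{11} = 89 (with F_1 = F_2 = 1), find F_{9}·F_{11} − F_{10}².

1

34·89 − 55² = 3026 − 3025 = 1. (Cassini's identity: F_{k−1}F_{k+1} − F_k² = (−1)^k.)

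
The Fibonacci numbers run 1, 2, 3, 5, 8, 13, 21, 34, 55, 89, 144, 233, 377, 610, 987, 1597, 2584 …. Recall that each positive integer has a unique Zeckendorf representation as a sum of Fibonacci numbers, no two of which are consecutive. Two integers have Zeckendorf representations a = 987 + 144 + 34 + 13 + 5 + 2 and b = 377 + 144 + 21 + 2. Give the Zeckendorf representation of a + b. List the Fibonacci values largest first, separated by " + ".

1597 + 89 + 34 + 8 + 1

The two numbers are 1185 and 544, so their sum is 1729.
subtract 1597 from 1729: 132 remains
subtract 89 from 132: 43 remains
subtract 34 from 43: 9 remains
subtract 8 from 9: 1 remains
subtract 1 from 1: 0 remains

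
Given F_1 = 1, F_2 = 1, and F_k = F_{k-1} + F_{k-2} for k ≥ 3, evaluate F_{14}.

Iterating the recurrence up to F_{10} = 55 and F_{9} = 34:
F_{11} = F_{10} + F_{9} = 55 + 34 = 89
F_{12} = F_{11} + F_{10} = 89 + 55 = 144
F_{13} = F_{12} + F_{11} = 144 + 89 = 233
F_{14} = F_{13} + F_{12} = 233 + 144 = 377

377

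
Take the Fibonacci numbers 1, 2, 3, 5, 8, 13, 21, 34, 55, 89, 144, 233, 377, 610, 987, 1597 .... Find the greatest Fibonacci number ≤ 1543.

987

987 ≤ 1543 < 1597, so the largest Fibonacci number not exceeding 1543 is 987.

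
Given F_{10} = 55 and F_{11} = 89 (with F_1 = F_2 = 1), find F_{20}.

6765

By the doubling identity F_{2k} = F_k(2F_{k+1} − F_k): F_{20} = 55·(2·89 − 55) = 55·123 = 6765.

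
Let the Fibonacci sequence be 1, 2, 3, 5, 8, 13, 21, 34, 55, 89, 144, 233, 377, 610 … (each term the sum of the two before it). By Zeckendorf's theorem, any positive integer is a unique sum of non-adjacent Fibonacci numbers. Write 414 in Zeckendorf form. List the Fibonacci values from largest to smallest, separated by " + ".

414 − 377 = 37
37 − 34 = 3
3 − 3 = 0
So 414 = 377 + 34 + 3, with no two terms consecutive in the sequence.

377 + 34 + 3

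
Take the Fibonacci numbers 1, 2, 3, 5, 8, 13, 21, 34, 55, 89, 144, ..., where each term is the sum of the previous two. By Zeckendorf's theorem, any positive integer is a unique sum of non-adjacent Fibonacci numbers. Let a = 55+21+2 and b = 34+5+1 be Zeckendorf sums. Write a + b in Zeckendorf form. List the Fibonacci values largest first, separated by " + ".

89 + 21 + 8

The two numbers are 78 and 40, so their sum is 118.
largest Fibonacci ≤ 118 is 89; 118 − 89 = 29
largest Fibonacci ≤ 29 is 21; 29 − 21 = 8
largest Fibonacci ≤ 8 is 8; 8 − 8 = 0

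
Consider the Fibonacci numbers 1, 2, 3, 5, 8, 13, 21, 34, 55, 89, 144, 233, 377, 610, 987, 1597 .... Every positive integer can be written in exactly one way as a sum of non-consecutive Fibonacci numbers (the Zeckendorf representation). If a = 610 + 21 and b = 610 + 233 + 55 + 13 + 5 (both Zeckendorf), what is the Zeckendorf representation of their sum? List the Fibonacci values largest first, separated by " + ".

The two numbers are 631 and 916, so their sum is 1547.
Repeatedly subtract the largest Fibonacci number that fits:
subtract 987 from 1547: 560 remains
subtract 377 from 560: 183 remains
subtract 144 from 183: 39 remains
subtract 34 from 39: 5 remains
subtract 5 from 5: 0 remains

987 + 377 + 144 + 34 + 5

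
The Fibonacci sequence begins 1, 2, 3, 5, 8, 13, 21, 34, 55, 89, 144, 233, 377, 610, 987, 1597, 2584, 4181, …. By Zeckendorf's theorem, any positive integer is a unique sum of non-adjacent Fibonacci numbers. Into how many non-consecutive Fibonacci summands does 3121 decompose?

Greedily peel off the largest Fibonacci term at each step:
take 2584 (≤ 3121); 3121 − 2584 = 537
take 377 (≤ 537); 537 − 377 = 160
take 144 (≤ 160); 160 − 144 = 16
take 13 (≤ 16); 16 − 13 = 3
take 3 (≤ 3); 3 − 3 = 0
3121 = 2584 + 377 + 144 + 13 + 3, which has 5 terms.

5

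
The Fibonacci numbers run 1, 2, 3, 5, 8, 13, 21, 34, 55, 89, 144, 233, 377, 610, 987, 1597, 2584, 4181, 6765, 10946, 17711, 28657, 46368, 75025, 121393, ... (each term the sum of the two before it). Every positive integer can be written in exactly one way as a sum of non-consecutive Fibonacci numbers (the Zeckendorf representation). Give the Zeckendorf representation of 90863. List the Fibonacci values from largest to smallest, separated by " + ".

75025 + 10946 + 4181 + 610 + 89 + 8 + 3 + 1

take 75025 (≤ 90863); 90863 − 75025 = 15838
take 10946 (≤ 15838); 15838 − 10946 = 4892
take 4181 (≤ 4892); 4892 − 4181 = 711
take 610 (≤ 711); 711 − 610 = 101
take 89 (≤ 101); 101 − 89 = 12
take 8 (≤ 12); 12 − 8 = 4
take 3 (≤ 4); 4 − 3 = 1
take 1 (≤ 1); 1 − 1 = 0
So 90863 = 75025 + 10946 + 4181 + 610 + 89 + 8 + 3 + 1, with no two terms consecutive in the sequence.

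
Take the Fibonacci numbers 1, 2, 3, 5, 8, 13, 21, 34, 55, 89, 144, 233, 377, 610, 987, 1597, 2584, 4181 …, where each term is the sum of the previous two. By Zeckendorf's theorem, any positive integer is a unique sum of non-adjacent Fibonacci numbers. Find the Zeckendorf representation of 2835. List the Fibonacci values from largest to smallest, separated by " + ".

2584 + 233 + 13 + 5

Greedy algorithm:
take 2584 (≤ 2835); 2835 − 2584 = 251
take 233 (≤ 251); 251 − 233 = 18
take 13 (≤ 18); 18 − 13 = 5
take 5 (≤ 5); 5 − 5 = 0
So 2835 = 2584 + 233 + 13 + 5, with no two terms consecutive in the sequence.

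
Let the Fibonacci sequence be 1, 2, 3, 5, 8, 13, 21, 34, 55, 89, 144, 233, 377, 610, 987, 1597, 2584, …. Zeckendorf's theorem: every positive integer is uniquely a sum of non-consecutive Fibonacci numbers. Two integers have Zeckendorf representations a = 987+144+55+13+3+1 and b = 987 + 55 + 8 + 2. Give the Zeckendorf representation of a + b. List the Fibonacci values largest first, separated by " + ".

1597 + 610 + 34 + 13 + 1

The two numbers are 1203 and 1052, so their sum is 2255.
Greedy algorithm:
1597 ≤ 2255 < 2584, so take 1597; remainder 658
610 ≤ 658 < 987, so take 610; remainder 48
34 ≤ 48 < 55, so take 34; remainder 14
13 ≤ 14 < 21, so take 13; remainder 1
1 ≤ 1 < 2, so take 1; remainder 0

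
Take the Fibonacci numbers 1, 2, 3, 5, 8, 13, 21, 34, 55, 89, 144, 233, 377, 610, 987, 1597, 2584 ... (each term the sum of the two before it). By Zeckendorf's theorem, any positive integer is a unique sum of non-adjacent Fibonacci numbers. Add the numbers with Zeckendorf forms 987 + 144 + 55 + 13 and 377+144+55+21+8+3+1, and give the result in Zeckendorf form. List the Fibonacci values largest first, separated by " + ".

The two numbers are 1199 and 609, so their sum is 1808.
Repeatedly subtract the largest Fibonacci number that fits:
1597 ≤ 1808 < 2584, so take 1597; remainder 211
144 ≤ 211 < 233, so take 144; remainder 67
55 ≤ 67 < 89, so take 55; remainder 12
8 ≤ 12 < 13, so take 8; remainder 4
3 ≤ 4 < 5, so take 3; remainder 1
1 ≤ 1 < 2, so take 1; remainder 0

1597 + 144 + 55 + 8 + 3 + 1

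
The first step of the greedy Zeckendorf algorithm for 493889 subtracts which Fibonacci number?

317811

317811 ≤ 493889 < 514229, so the largest Fibonacci number not exceeding 493889 is 317811.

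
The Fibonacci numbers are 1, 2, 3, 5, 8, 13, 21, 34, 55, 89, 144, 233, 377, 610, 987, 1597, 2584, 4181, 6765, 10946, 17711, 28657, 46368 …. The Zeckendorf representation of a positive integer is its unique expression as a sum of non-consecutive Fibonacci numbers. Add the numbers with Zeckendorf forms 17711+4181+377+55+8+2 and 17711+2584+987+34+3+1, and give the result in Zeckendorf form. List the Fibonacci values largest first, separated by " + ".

28657 + 10946 + 2584 + 987 + 377 + 89 + 13 + 1

The two numbers are 22334 and 21320, so their sum is 43654.
Greedily peel off the largest Fibonacci term at each step:
subtract 28657 from 43654: 14997 remains
subtract 10946 from 14997: 4051 remains
subtract 2584 from 4051: 1467 remains
subtract 987 from 1467: 480 remains
subtract 377 from 480: 103 remains
subtract 89 from 103: 14 remains
subtract 13 from 14: 1 remains
subtract 1 from 1: 0 remains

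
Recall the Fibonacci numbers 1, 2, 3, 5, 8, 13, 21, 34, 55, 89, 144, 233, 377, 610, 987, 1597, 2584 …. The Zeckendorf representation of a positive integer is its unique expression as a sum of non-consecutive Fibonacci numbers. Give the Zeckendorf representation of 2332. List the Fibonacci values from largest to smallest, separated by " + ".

1597 + 610 + 89 + 34 + 2

2332: greatest Fibonacci not exceeding it is 1597, leaving 735
735: greatest Fibonacci not exceeding it is 610, leaving 125
125: greatest Fibonacci not exceeding it is 89, leaving 36
36: greatest Fibonacci not exceeding it is 34, leaving 2
2: greatest Fibonacci not exceeding it is 2, leaving 0
So 2332 = 1597 + 610 + 89 + 34 + 2, with no two terms consecutive in the sequence.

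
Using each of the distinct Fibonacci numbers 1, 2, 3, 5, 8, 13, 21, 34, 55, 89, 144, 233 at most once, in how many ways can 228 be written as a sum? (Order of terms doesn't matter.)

9

228 = 144+55+21+8 = 144+55+21+5+3 = 144+55+21+5+2+1 = 144+55+13+8+5+3 = 144+55+13+8+5+2+1 = … (4 more), for 9 in all.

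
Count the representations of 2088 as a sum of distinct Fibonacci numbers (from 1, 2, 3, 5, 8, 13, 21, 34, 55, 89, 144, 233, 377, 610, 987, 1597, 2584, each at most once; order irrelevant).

16

2088 = 1597+377+89+21+3+1 = 1597+377+89+13+8+3+1 = 1597+377+55+34+21+3+1 = 1597+233+144+89+21+3+1 = 987+610+377+89+21+3+1 = … (11 more), for 16 in all.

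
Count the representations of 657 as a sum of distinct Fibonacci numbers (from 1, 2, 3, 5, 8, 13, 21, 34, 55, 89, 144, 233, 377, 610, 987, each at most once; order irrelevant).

657 = 610+34+13 = 610+34+8+5 = 377+233+34+13 = 610+34+8+3+2 = 610+21+13+8+5 = … (12 more), for 17 in all.

17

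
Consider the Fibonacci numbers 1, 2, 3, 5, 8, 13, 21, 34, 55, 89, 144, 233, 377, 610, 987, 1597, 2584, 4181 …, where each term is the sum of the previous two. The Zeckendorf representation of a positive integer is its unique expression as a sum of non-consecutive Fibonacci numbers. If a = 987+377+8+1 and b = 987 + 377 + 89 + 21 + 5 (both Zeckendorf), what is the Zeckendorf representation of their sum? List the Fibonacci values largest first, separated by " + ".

The two numbers are 1373 and 1479, so their sum is 2852.
Greedily peel off the largest Fibonacci term at each step:
largest Fibonacci ≤ 2852 is 2584; 2852 − 2584 = 268
largest Fibonacci ≤ 268 is 233; 268 − 233 = 35
largest Fibonacci ≤ 35 is 34; 35 − 34 = 1
largest Fibonacci ≤ 1 is 1; 1 − 1 = 0

2584 + 233 + 34 + 1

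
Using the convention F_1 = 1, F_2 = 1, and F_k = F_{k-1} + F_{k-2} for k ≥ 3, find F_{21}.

Iterating the recurrence up to F_{17} = 1597 and F_{16} = 987:
F_{18} = F_{17} + F_{16} = 1597 + 987 = 2584
F_{19} = F_{18} + F_{17} = 2584 + 1597 = 4181
F_{20} = F_{19} + F_{18} = 4181 + 2584 = 6765
F_{21} = F_{20} + F_{19} = 6765 + 4181 = 10946

10946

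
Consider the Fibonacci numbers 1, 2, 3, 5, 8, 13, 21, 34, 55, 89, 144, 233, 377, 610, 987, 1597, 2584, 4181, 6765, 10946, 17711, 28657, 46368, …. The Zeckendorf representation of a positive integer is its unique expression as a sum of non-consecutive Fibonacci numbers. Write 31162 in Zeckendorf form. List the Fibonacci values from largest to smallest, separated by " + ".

largest Fibonacci ≤ 31162 is 28657; 31162 − 28657 = 2505
largest Fibonacci ≤ 2505 is 1597; 2505 − 1597 = 908
largest Fibonacci ≤ 908 is 610; 908 − 610 = 298
largest Fibonacci ≤ 298 is 233; 298 − 233 = 65
largest Fibonacci ≤ 65 is 55; 65 − 55 = 10
largest Fibonacci ≤ 10 is 8; 10 − 8 = 2
largest Fibonacci ≤ 2 is 2; 2 − 2 = 0
So 31162 = 28657 + 1597 + 610 + 233 + 55 + 8 + 2, with no two terms consecutive in the sequence.

28657 + 1597 + 610 + 233 + 55 + 8 + 2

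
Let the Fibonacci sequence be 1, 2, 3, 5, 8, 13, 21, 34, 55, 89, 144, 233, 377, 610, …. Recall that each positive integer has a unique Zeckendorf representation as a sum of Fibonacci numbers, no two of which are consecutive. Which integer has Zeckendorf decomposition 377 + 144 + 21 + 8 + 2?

377 + 144 + 21 + 8 + 2 = 552.

552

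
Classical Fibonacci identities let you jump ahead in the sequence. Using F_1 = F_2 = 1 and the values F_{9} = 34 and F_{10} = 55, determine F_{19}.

By F_{2k+1} = F_k² + F_{k+1}²: F_{19} = 34² + 55² = 1156 + 3025 = 4181.

4181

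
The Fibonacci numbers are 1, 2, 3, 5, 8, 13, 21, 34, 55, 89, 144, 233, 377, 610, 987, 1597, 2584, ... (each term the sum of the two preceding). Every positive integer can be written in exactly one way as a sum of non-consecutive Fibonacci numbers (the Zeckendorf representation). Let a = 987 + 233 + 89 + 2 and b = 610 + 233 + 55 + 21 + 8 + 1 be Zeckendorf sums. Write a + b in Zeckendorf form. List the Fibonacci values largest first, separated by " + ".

1597 + 610 + 21 + 8 + 3

The two numbers are 1311 and 928, so their sum is 2239.
Greedily peel off the largest Fibonacci term at each step:
take 1597 (≤ 2239); 2239 − 1597 = 642
take 610 (≤ 642); 642 − 610 = 32
take 21 (≤ 32); 32 − 21 = 11
take 8 (≤ 11); 11 − 8 = 3
take 3 (≤ 3); 3 − 3 = 0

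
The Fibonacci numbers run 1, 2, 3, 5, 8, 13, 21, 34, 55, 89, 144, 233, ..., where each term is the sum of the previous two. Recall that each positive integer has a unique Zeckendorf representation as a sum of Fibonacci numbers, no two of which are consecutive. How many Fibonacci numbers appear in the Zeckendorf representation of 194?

subtract 144 from 194: 50 remains
subtract 34 from 50: 16 remains
subtract 13 from 16: 3 remains
subtract 3 from 3: 0 remains
194 = 144 + 34 + 13 + 3, which has 4 terms.

4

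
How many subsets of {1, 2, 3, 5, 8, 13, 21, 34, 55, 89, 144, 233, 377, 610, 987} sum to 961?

Each representation comes from the Zeckendorf form by replacing some F_k with F_{k−1} + F_{k−2} where possible.
961 = 610+233+89+21+8 = 610+233+89+21+5+3 = 610+233+55+34+21+8 = … (17 more), for 20 in all.

20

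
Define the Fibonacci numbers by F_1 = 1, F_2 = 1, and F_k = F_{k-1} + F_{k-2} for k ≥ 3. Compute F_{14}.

Iterating the recurrence up to F_{7} = 13 and F_{6} = 8:
F_{8} = F_{7} + F_{6} = 13 + 8 = 21
F_{9} = F_{8} + F_{7} = 21 + 13 = 34
F_{10} = F_{9} + F_{8} = 34 + 21 = 55
F_{11} = F_{10} + F_{9} = 55 + 34 = 89
F_{12} = F_{11} + F_{10} = 89 + 55 = 144
F_{13} = F_{12} + F_{11} = 144 + 89 = 233
F_{14} = F_{13} + F_{12} = 233 + 144 = 377

377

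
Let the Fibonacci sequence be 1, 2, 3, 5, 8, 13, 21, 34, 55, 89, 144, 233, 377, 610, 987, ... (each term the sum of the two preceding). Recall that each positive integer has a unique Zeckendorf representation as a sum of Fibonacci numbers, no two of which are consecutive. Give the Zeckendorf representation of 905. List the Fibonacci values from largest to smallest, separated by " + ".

610 + 233 + 55 + 5 + 2

Greedy algorithm:
subtract 610 from 905: 295 remains
subtract 233 from 295: 62 remains
subtract 55 from 62: 7 remains
subtract 5 from 7: 2 remains
subtract 2 from 2: 0 remains
So 905 = 610 + 233 + 55 + 5 + 2, with no two terms consecutive in the sequence.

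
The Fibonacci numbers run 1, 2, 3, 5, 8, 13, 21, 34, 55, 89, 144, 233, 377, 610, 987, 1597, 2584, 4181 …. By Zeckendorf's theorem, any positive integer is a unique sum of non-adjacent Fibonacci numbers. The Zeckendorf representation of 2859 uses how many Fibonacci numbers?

4

2859 − 2584 = 275
275 − 233 = 42
42 − 34 = 8
8 − 8 = 0
2859 = 2584 + 233 + 34 + 8, which has 4 terms.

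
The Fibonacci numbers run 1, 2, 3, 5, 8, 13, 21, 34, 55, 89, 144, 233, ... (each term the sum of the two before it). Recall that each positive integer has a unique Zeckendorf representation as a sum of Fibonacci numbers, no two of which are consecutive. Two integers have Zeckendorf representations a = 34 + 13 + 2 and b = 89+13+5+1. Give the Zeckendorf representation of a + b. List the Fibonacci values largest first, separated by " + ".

The two numbers are 49 and 108, so their sum is 157.
157 − 144 = 13
13 − 13 = 0

144 + 13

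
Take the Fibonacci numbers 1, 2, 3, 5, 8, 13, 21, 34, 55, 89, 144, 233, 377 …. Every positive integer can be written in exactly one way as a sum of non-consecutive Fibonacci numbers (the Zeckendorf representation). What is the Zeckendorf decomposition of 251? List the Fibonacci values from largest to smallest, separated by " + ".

233 + 13 + 5

Greedily peel off the largest Fibonacci term at each step:
subtract 233 from 251: 18 remains
subtract 13 from 18: 5 remains
subtract 5 from 5: 0 remains
So 251 = 233 + 13 + 5, with no two terms consecutive in the sequence.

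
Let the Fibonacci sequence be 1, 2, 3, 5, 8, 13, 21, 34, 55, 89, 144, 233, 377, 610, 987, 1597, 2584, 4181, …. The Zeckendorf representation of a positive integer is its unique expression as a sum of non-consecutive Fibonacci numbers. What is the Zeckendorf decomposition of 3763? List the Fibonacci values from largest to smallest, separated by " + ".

2584 ≤ 3763 < 4181, so take 2584; remainder 1179
987 ≤ 1179 < 1597, so take 987; remainder 192
144 ≤ 192 < 233, so take 144; remainder 48
34 ≤ 48 < 55, so take 34; remainder 14
13 ≤ 14 < 21, so take 13; remainder 1
1 ≤ 1 < 2, so take 1; remainder 0
So 3763 = 2584 + 987 + 144 + 34 + 13 + 1, with no two terms consecutive in the sequence.

2584 + 987 + 144 + 34 + 13 + 1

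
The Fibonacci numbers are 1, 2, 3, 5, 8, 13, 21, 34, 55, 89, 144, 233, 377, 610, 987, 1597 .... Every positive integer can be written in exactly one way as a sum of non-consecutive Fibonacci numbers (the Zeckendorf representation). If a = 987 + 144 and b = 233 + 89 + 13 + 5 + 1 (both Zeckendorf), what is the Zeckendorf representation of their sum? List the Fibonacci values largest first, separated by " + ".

The two numbers are 1131 and 341, so their sum is 1472.
subtract 987 from 1472: 485 remains
subtract 377 from 485: 108 remains
subtract 89 from 108: 19 remains
subtract 13 from 19: 6 remains
subtract 5 from 6: 1 remains
subtract 1 from 1: 0 remains

987 + 377 + 89 + 13 + 5 + 1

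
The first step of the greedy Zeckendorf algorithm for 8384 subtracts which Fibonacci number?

6765

6765 ≤ 8384 < 10946, so the largest Fibonacci number not exceeding 8384 is 6765.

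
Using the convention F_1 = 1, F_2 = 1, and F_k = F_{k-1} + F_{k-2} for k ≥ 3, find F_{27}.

196418

Iterating the recurrence up to F_{22} = 17711 and F_{21} = 10946:
F_{23} = F_{22} + F_{21} = 17711 + 10946 = 28657
F_{24} = F_{23} + F_{22} = 28657 + 17711 = 46368
F_{25} = F_{24} + F_{23} = 46368 + 28657 = 75025
F_{26} = F_{25} + F_{24} = 75025 + 46368 = 121393
F_{27} = F_{26} + F_{25} = 121393 + 75025 = 196418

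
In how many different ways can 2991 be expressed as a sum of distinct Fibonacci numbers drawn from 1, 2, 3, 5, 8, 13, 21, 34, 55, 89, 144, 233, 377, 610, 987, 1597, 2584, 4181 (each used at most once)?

27

Starting from the Zeckendorf form and repeatedly splitting a term F_k into F_{k−1} + F_{k−2} (when neither is already used) reaches every representation.
2991 = 2584+377+21+8+1 = 2584+377+21+5+3+1 = 2584+233+144+21+8+1 = 1597+987+377+21+8+1 = … (23 more), for 27 in all.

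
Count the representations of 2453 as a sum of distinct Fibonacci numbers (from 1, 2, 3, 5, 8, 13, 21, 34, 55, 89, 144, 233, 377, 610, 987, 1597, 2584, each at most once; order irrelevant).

27

Each representation comes from the Zeckendorf form by replacing some F_k with F_{k−1} + F_{k−2} where possible.
2453 = 1597+610+233+13 = 1597+610+233+8+5 = 1597+610+144+89+13 = … (24 more), for 27 in all.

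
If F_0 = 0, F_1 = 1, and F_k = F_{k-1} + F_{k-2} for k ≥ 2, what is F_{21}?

10946

Iterating the recurrence up to F_{14} = 377 and F_{13} = 233:
F_{15} = F_{14} + F_{13} = 377 + 233 = 610
F_{16} = F_{15} + F_{14} = 610 + 377 = 987
F_{17} = F_{16} + F_{15} = 987 + 610 = 1597
F_{18} = F_{17} + F_{16} = 1597 + 987 = 2584
F_{19} = F_{18} + F_{17} = 2584 + 1597 = 4181
F_{20} = F_{19} + F_{18} = 4181 + 2584 = 6765
F_{21} = F_{20} + F_{19} = 6765 + 4181 = 10946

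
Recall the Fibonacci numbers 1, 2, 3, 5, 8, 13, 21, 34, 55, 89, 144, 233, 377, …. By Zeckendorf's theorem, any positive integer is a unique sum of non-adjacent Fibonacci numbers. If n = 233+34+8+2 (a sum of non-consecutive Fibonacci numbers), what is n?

233+34+8+2 = 277.

277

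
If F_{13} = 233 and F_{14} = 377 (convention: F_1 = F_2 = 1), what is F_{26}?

By the doubling identity F_{2k} = F_k(2F_{k+1} − F_k): F_{26} = 233·(2·377 − 233) = 233·521 = 121393.

121393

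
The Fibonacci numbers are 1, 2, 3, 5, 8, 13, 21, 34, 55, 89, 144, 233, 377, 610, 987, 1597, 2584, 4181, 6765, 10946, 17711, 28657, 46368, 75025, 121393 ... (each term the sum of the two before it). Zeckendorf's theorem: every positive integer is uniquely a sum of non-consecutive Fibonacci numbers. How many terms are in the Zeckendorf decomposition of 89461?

largest Fibonacci ≤ 89461 is 75025; 89461 − 75025 = 14436
largest Fibonacci ≤ 14436 is 10946; 14436 − 10946 = 3490
largest Fibonacci ≤ 3490 is 2584; 3490 − 2584 = 906
largest Fibonacci ≤ 906 is 610; 906 − 610 = 296
largest Fibonacci ≤ 296 is 233; 296 − 233 = 63
largest Fibonacci ≤ 63 is 55; 63 − 55 = 8
largest Fibonacci ≤ 8 is 8; 8 − 8 = 0
89461 = 75025 + 10946 + 2584 + 610 + 233 + 55 + 8, which has 7 terms.

7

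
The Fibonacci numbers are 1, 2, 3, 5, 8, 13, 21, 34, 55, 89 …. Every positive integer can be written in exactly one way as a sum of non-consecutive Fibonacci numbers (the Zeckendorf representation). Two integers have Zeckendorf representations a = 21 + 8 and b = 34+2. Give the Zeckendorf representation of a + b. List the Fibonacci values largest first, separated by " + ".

The two numbers are 29 and 36, so their sum is 65.
subtract 55 from 65: 10 remains
subtract 8 from 10: 2 remains
subtract 2 from 2: 0 remains

55 + 8 + 2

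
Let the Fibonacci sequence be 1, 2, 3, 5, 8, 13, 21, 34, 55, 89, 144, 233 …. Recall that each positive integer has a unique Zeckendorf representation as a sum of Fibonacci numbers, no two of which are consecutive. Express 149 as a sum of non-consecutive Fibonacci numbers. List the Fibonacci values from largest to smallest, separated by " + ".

144 ≤ 149 < 233, so take 144; remainder 5
5 ≤ 5 < 8, so take 5; remainder 0
So 149 = 144 + 5, with no two terms consecutive in the sequence.

144 + 5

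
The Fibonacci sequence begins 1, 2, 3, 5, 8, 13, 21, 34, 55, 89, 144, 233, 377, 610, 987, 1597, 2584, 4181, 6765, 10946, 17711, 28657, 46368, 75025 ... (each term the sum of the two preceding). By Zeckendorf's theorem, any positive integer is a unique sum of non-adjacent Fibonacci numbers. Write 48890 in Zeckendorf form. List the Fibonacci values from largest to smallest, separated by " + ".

Greedy algorithm:
46368 ≤ 48890 < 75025, so take 46368; remainder 2522
1597 ≤ 2522 < 2584, so take 1597; remainder 925
610 ≤ 925 < 987, so take 610; remainder 315
233 ≤ 315 < 377, so take 233; remainder 82
55 ≤ 82 < 89, so take 55; remainder 27
21 ≤ 27 < 34, so take 21; remainder 6
5 ≤ 6 < 8, so take 5; remainder 1
1 ≤ 1 < 2, so take 1; remainder 0
So 48890 = 46368 + 1597 + 610 + 233 + 55 + 21 + 5 + 1, with no two terms consecutive in the sequence.

46368 + 1597 + 610 + 233 + 55 + 21 + 5 + 1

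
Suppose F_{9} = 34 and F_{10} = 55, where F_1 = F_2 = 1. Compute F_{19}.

4181

By F_{2k+1} = F_k² + F_{k+1}²: F_{19} = 34² + 55² = 1156 + 3025 = 4181.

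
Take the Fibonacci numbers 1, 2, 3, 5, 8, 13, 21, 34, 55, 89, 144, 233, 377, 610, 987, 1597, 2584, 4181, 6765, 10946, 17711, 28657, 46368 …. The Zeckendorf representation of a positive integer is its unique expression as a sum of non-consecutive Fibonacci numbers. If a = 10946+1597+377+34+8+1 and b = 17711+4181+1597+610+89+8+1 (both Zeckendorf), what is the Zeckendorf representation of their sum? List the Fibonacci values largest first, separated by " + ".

28657 + 6765 + 1597 + 89 + 34 + 13 + 5

The two numbers are 12963 and 24197, so their sum is 37160.
largest Fibonacci ≤ 37160 is 28657; 37160 − 28657 = 8503
largest Fibonacci ≤ 8503 is 6765; 8503 − 6765 = 1738
largest Fibonacci ≤ 1738 is 1597; 1738 − 1597 = 141
largest Fibonacci ≤ 141 is 89; 141 − 89 = 52
largest Fibonacci ≤ 52 is 34; 52 − 34 = 18
largest Fibonacci ≤ 18 is 13; 18 − 13 = 5
largest Fibonacci ≤ 5 is 5; 5 − 5 = 0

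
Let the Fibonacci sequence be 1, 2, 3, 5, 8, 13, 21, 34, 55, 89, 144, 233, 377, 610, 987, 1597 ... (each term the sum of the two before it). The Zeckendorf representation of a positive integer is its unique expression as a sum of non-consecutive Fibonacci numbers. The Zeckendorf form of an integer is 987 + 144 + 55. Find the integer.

1186

987 + 144 + 55 = 1186.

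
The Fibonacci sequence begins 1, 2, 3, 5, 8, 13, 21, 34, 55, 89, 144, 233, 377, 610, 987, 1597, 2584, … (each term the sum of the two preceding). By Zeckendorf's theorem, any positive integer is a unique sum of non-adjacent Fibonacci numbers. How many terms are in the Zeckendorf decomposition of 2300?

2300: greatest Fibonacci not exceeding it is 1597, leaving 703
703: greatest Fibonacci not exceeding it is 610, leaving 93
93: greatest Fibonacci not exceeding it is 89, leaving 4
4: greatest Fibonacci not exceeding it is 3, leaving 1
1: greatest Fibonacci not exceeding it is 1, leaving 0
2300 = 1597 + 610 + 89 + 3 + 1, which has 5 terms.

5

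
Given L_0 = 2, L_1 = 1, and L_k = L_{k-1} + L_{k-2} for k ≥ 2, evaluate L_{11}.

Iterating the recurrence up to L_{5} = 11 and L_{4} = 7:
L_{6} = L_{5} + L_{4} = 11 + 7 = 18
L_{7} = L_{6} + L_{5} = 18 + 11 = 29
L_{8} = L_{7} + L_{6} = 29 + 18 = 47
L_{9} = L_{8} + L_{7} = 47 + 29 = 76
L_{10} = L_{9} + L_{8} = 76 + 47 = 123
L_{11} = L_{10} + L_{9} = 123 + 76 = 199

199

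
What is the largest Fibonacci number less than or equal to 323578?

317811

317811 ≤ 323578 < 514229, so the largest Fibonacci number not exceeding 323578 is 317811.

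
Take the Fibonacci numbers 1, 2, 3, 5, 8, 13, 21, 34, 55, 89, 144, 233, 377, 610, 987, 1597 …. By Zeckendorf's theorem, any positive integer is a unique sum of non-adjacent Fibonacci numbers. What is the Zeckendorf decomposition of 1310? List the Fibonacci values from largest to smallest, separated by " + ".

987 + 233 + 89 + 1

largest Fibonacci ≤ 1310 is 987; 1310 − 987 = 323
largest Fibonacci ≤ 323 is 233; 323 − 233 = 90
largest Fibonacci ≤ 90 is 89; 90 − 89 = 1
largest Fibonacci ≤ 1 is 1; 1 − 1 = 0
So 1310 = 987 + 233 + 89 + 1, with no two terms consecutive in the sequence.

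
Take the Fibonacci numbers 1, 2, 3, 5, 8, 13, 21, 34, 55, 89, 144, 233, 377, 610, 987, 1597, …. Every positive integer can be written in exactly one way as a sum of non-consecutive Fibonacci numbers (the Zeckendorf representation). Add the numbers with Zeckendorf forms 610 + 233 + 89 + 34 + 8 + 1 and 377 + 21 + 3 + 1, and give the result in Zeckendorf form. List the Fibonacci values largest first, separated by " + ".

987 + 377 + 13

The two numbers are 975 and 402, so their sum is 1377.
Greedy algorithm:
subtract 987 from 1377: 390 remains
subtract 377 from 390: 13 remains
subtract 13 from 13: 0 remains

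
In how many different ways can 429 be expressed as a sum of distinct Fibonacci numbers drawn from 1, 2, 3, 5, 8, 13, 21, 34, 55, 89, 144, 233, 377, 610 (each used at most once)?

Starting from the Zeckendorf form and repeatedly splitting a term F_k into F_{k−1} + F_{k−2} (when neither is already used) reaches every representation.
429 = 377+34+13+5 = 377+34+13+3+2 = 233+144+34+13+5 = 377+34+8+5+3+2 = 233+144+34+13+3+2 = … (7 more), for 12 in all.

12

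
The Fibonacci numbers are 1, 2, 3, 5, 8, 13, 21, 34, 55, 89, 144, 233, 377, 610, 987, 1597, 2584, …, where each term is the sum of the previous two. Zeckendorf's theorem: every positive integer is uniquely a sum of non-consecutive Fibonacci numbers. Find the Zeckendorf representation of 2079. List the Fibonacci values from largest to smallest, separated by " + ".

1597 + 377 + 89 + 13 + 3

largest Fibonacci ≤ 2079 is 1597; 2079 − 1597 = 482
largest Fibonacci ≤ 482 is 377; 482 − 377 = 105
largest Fibonacci ≤ 105 is 89; 105 − 89 = 16
largest Fibonacci ≤ 16 is 13; 16 − 13 = 3
largest Fibonacci ≤ 3 is 3; 3 − 3 = 0
So 2079 = 1597 + 377 + 89 + 13 + 3, with no two terms consecutive in the sequence.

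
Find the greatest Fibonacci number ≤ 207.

144

144 ≤ 207 < 233, so the largest Fibonacci number not exceeding 207 is 144.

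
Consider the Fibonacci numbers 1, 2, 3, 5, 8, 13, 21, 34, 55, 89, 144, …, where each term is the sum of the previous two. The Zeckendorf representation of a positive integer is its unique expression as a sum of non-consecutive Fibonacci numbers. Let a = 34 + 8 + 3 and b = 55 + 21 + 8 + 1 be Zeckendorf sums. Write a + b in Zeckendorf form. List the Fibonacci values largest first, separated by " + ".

The two numbers are 45 and 85, so their sum is 130.
Greedily peel off the largest Fibonacci term at each step:
largest Fibonacci ≤ 130 is 89; 130 − 89 = 41
largest Fibonacci ≤ 41 is 34; 41 − 34 = 7
largest Fibonacci ≤ 7 is 5; 7 − 5 = 2
largest Fibonacci ≤ 2 is 2; 2 − 2 = 0

89 + 34 + 5 + 2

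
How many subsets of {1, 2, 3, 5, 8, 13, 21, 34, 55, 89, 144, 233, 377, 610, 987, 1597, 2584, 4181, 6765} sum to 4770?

36

Each representation comes from the Zeckendorf form by replacing some F_k with F_{k−1} + F_{k−2} where possible.
4770 = 4181+377+144+55+13 = 4181+377+144+55+8+5 = 4181+377+144+34+21+13 = 2584+1597+377+144+55+13 = 4181+377+144+55+8+3+2 = … (31 more), for 36 in all.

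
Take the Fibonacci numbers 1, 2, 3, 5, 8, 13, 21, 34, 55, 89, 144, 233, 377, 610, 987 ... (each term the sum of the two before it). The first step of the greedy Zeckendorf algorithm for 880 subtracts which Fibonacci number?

610 ≤ 880 < 987, so the largest Fibonacci number not exceeding 880 is 610.

610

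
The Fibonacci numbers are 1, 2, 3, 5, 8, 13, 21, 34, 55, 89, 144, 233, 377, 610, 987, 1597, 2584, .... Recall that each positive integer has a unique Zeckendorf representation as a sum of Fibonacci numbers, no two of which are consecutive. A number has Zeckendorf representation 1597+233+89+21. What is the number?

1597+233+89+21 = 1940.

1940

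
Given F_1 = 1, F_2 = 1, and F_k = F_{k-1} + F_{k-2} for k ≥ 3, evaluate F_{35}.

9227465

Iterating the recurrence up to F_{31} = 1346269 and F_{30} = 832040:
F_{32} = F_{31} + F_{30} = 1346269 + 832040 = 2178309
F_{33} = F_{32} + F_{31} = 2178309 + 1346269 = 3524578
F_{34} = F_{33} + F_{32} = 3524578 + 2178309 = 5702887
F_{35} = F_{34} + F_{33} = 5702887 + 3524578 = 9227465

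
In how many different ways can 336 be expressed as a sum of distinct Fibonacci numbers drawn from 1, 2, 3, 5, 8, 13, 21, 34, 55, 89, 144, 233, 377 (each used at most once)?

336 = 233+89+13+1 = 233+89+8+5+1 = 233+55+34+13+1 = 233+89+8+3+2+1 = … (9 more), for 13 in all.

13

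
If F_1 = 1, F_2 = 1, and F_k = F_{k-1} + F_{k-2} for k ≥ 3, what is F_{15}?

Iterating the recurrence up to F_{7} = 13 and F_{6} = 8:
F_{8} = F_{7} + F_{6} = 13 + 8 = 21
F_{9} = F_{8} + F_{7} = 21 + 13 = 34
F_{10} = F_{9} + F_{8} = 34 + 21 = 55
F_{11} = F_{10} + F_{9} = 55 + 34 = 89
F_{12} = F_{11} + F_{10} = 89 + 55 = 144
F_{13} = F_{12} + F_{11} = 144 + 89 = 233
F_{14} = F_{13} + F_{12} = 233 + 144 = 377
F_{15} = F_{14} + F_{13} = 377 + 233 = 610

610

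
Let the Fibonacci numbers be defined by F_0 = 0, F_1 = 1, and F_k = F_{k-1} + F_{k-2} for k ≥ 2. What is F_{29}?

Iterating the recurrence up to F_{22} = 17711 and F_{21} = 10946:
F_{23} = F_{22} + F_{21} = 17711 + 10946 = 28657
F_{24} = F_{23} + F_{22} = 28657 + 17711 = 46368
F_{25} = F_{24} + F_{23} = 46368 + 28657 = 75025
F_{26} = F_{25} + F_{24} = 75025 + 46368 = 121393
F_{27} = F_{26} + F_{25} = 121393 + 75025 = 196418
F_{28} = F_{27} + F_{26} = 196418 + 121393 = 317811
F_{29} = F_{28} + F_{27} = 317811 + 196418 = 514229

514229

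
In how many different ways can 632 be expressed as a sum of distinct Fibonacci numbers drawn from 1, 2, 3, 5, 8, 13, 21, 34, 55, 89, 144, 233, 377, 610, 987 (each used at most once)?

12

Each representation comes from the Zeckendorf form by replacing some F_k with F_{k−1} + F_{k−2} where possible.
632 = 610+21+1 = 610+13+8+1 = 377+233+21+1 = … (9 more), for 12 in all.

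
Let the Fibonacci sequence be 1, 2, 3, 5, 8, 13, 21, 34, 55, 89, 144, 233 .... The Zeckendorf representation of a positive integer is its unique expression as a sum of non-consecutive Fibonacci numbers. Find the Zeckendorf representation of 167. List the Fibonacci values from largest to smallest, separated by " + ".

144 + 21 + 2

Repeatedly subtract the largest Fibonacci number that fits:
167: greatest Fibonacci not exceeding it is 144, leaving 23
23: greatest Fibonacci not exceeding it is 21, leaving 2
2: greatest Fibonacci not exceeding it is 2, leaving 0
So 167 = 144 + 21 + 2, with no two terms consecutive in the sequence.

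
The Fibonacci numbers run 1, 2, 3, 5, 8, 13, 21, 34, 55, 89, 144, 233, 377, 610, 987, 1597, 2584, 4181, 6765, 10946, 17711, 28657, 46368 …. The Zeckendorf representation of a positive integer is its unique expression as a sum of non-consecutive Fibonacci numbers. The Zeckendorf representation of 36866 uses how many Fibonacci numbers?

Greedy algorithm:
36866: greatest Fibonacci not exceeding it is 28657, leaving 8209
8209: greatest Fibonacci not exceeding it is 6765, leaving 1444
1444: greatest Fibonacci not exceeding it is 987, leaving 457
457: greatest Fibonacci not exceeding it is 377, leaving 80
80: greatest Fibonacci not exceeding it is 55, leaving 25
25: greatest Fibonacci not exceeding it is 21, leaving 4
4: greatest Fibonacci not exceeding it is 3, leaving 1
1: greatest Fibonacci not exceeding it is 1, leaving 0
36866 = 28657 + 6765 + 987 + 377 + 55 + 21 + 3 + 1, which has 8 terms.

8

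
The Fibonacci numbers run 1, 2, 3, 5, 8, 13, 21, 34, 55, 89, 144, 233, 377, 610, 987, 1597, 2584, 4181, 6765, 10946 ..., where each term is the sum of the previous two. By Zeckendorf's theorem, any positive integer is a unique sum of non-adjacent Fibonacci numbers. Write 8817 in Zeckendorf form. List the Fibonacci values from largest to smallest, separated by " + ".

6765 + 1597 + 377 + 55 + 21 + 2

subtract 6765 from 8817: 2052 remains
subtract 1597 from 2052: 455 remains
subtract 377 from 455: 78 remains
subtract 55 from 78: 23 remains
subtract 21 from 23: 2 remains
subtract 2 from 2: 0 remains
So 8817 = 6765 + 1597 + 377 + 55 + 21 + 2, with no two terms consecutive in the sequence.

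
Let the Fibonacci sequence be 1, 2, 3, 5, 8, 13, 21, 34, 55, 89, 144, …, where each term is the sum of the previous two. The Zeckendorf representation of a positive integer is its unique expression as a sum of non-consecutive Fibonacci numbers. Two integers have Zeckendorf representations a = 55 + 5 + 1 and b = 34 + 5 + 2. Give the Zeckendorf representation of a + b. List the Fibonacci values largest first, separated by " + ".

89 + 13

The two numbers are 61 and 41, so their sum is 102.
Greedy algorithm:
102 − 89 = 13
13 − 13 = 0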